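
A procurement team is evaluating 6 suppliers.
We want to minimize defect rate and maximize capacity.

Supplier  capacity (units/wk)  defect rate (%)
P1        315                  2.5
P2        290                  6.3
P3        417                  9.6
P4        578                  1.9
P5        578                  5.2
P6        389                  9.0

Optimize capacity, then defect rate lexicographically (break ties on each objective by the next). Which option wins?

P4

First maximize capacity: best is 578, kept {P4, P5}.
Then minimize defect rate: best is 1.9, kept {P4}.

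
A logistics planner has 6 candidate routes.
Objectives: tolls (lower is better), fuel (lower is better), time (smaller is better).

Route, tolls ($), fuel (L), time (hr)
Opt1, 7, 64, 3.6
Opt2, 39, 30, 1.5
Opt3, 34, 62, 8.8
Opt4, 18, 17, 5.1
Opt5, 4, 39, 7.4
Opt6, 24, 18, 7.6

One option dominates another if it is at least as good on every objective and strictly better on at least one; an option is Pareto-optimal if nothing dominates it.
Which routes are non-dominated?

Opt1: not dominated.
Opt2: not dominated (best time).
Opt3: dominated by Opt4 (tolls 18≤34, fuel 17≤62, time 5.1≤8.8).
Opt4: not dominated (best fuel).
Opt5: not dominated (best tolls).
Opt6: dominated by Opt4 (tolls 18≤24, fuel 17≤18, time 5.1≤7.6).

Opt1, Opt2, Opt4, Opt5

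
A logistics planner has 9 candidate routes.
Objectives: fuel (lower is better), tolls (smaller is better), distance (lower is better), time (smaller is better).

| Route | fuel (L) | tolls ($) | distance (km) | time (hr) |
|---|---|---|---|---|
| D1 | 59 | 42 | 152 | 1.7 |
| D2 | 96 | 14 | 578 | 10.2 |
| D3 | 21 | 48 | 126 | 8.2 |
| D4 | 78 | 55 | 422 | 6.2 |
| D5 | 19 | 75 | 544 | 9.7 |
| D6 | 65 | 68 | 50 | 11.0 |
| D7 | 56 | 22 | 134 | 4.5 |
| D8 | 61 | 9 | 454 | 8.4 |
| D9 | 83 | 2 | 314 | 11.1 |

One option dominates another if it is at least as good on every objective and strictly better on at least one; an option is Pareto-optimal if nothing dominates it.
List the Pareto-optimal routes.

D1, D3, D5, D6, D7, D8, D9

D1: not dominated (best time).
D2: dominated by D8 (fuel 61≤96, tolls 9≤14, distance 454≤578, time 8.4≤10.2).
D3: not dominated.
D4: dominated by D1 (fuel 59≤78, tolls 42≤55, distance 152≤422, time 1.7≤6.2).
D5: not dominated (best fuel).
D6: not dominated (best distance).
D7: not dominated.
D8: not dominated.
D9: not dominated (best tolls).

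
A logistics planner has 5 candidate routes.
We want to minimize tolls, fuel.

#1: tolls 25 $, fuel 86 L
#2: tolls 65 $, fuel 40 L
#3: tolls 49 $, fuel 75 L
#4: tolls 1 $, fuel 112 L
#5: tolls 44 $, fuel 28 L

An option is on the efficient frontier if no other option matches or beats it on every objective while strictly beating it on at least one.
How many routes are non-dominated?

#1: not dominated.
#2: dominated by #5 (tolls 44≤65, fuel 28≤40).
#3: dominated by #5 (tolls 44≤49, fuel 28≤75).
#4: not dominated (best tolls).
#5: not dominated (best fuel).
Pareto-optimal: #1, #4, #5 → 3.

3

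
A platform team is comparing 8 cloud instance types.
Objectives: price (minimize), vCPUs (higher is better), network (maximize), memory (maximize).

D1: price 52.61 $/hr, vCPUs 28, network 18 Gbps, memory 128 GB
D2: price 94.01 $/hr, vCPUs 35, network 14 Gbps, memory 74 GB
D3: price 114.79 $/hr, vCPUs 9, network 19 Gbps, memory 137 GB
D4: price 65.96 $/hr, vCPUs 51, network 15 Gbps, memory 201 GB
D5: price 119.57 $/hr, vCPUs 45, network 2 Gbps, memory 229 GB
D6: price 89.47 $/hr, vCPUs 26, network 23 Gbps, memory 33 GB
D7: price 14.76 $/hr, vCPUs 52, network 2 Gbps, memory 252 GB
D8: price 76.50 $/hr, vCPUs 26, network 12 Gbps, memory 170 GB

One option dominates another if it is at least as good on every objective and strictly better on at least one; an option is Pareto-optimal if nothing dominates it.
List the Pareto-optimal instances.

D1, D3, D4, D6, D7

D1: not dominated.
D2: dominated by D4 (price 65.96≤94.01, vCPUs 51≥35, network 15≥14, memory 201≥74).
D3: not dominated.
D4: not dominated.
D5: dominated by D7 (price 14.76≤119.57, vCPUs 52≥45, network 2≥2, memory 252≥229).
D6: not dominated (best network).
D7: not dominated (best price).
D8: dominated by D4 (price 65.96≤76.50, vCPUs 51≥26, network 15≥12, memory 201≥170).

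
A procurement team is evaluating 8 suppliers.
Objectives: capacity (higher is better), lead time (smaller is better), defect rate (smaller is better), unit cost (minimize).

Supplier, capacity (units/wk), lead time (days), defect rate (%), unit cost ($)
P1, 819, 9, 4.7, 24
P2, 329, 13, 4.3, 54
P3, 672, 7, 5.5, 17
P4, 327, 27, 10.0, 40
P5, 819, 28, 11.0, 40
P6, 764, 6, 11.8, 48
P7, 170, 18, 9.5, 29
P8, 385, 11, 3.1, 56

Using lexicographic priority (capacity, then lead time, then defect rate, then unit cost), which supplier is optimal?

First maximize capacity: best is 819, kept {P1, P5}.
Then minimize lead time: best is 9, kept {P1}.

P1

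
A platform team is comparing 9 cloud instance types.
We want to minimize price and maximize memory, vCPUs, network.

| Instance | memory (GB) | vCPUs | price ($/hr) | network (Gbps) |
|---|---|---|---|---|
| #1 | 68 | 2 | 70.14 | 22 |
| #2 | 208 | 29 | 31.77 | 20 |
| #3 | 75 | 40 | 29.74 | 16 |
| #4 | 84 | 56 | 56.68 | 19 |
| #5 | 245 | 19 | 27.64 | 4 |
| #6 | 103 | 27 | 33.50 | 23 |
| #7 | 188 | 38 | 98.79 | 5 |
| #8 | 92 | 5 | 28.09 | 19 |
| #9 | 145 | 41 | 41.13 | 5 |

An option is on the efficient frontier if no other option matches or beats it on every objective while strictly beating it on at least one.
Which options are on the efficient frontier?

#2, #3, #4, #5, #6, #7, #8, #9

#1: dominated by #6 (memory 103≥68, vCPUs 27≥2, price 33.50≤70.14, network 23≥22).
#2: not dominated.
#3: not dominated.
#4: not dominated (best vCPUs).
#5: not dominated (best memory).
#6: not dominated (best network).
#7: not dominated.
#8: not dominated.
#9: not dominated.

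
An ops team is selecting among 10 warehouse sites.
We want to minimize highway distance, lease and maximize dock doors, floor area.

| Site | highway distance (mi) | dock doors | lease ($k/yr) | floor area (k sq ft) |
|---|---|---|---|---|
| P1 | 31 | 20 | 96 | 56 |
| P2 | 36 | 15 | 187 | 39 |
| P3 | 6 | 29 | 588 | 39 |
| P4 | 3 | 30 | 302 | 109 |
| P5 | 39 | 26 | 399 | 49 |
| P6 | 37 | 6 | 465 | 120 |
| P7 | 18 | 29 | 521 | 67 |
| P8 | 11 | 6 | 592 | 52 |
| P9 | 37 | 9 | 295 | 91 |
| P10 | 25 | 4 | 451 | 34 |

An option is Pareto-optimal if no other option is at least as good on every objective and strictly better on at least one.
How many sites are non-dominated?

P1: not dominated (best lease).
P2: dominated by P1 (highway distance 31≤36, dock doors 20≥15, lease 96≤187, floor area 56≥39).
P3: dominated by P4 (highway distance 3≤6, dock doors 30≥29, lease 302≤588, floor area 109≥39).
P4: not dominated (best highway distance).
P5: dominated by P4 (highway distance 3≤39, dock doors 30≥26, lease 302≤399, floor area 109≥49).
P6: not dominated (best floor area).
P7: dominated by P4 (highway distance 3≤18, dock doors 30≥29, lease 302≤521, floor area 109≥67).
P8: dominated by P4 (highway distance 3≤11, dock doors 30≥6, lease 302≤592, floor area 109≥52).
P9: not dominated.
P10: dominated by P4 (highway distance 3≤25, dock doors 30≥4, lease 302≤451, floor area 109≥34).
Pareto-optimal: P1, P4, P6, P9 → 4.

4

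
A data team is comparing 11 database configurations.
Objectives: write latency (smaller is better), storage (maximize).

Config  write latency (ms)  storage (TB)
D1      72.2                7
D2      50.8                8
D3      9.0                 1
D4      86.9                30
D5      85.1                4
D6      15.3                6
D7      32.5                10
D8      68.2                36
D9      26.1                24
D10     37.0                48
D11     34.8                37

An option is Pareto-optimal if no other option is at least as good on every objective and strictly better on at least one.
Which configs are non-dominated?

D1: dominated by D2 (write latency 50.8≤72.2, storage 8≥7).
D2: dominated by D7 (write latency 32.5≤50.8, storage 10≥8).
D3: not dominated (best write latency).
D4: dominated by D8 (write latency 68.2≤86.9, storage 36≥30).
D5: dominated by D1 (write latency 72.2≤85.1, storage 7≥4).
D6: not dominated.
D7: dominated by D9 (write latency 26.1≤32.5, storage 24≥10).
D8: dominated by D10 (write latency 37.0≤68.2, storage 48≥36).
D9: not dominated.
D10: not dominated (best storage).
D11: not dominated.

D3, D6, D9, D10, D11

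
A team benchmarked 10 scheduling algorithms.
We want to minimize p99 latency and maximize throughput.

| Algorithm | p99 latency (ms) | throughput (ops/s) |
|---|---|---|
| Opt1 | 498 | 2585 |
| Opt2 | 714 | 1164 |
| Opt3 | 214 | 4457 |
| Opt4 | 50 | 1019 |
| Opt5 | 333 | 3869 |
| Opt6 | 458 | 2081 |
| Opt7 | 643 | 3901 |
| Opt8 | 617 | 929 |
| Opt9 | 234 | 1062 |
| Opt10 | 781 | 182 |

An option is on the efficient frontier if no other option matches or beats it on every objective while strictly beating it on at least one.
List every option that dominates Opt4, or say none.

none

Opt1: worse on p99 latency (498 vs 50).
Opt2: worse on p99 latency (714 vs 50).
Opt3: worse on p99 latency (214 vs 50).
Opt5: worse on p99 latency (333 vs 50).
Opt6: worse on p99 latency (458 vs 50).
Opt7: worse on p99 latency (643 vs 50).
Opt8: worse on p99 latency (617 vs 50).
Opt9: worse on p99 latency (234 vs 50).
Opt10: worse on p99 latency (781 vs 50).
No option dominates Opt4.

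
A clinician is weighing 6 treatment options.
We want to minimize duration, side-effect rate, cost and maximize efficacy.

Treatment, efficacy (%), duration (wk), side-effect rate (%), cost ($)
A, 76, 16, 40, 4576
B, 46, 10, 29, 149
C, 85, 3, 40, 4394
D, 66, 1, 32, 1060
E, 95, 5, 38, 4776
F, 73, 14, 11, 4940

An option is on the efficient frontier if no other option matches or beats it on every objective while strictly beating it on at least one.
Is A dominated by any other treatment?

Yes

C vs A: efficacy 85≥76, duration 3≤16, side-effect rate 40≤40, cost 4394≤4576 — C is at least as good on every objective and strictly better on at least one, so C dominates A.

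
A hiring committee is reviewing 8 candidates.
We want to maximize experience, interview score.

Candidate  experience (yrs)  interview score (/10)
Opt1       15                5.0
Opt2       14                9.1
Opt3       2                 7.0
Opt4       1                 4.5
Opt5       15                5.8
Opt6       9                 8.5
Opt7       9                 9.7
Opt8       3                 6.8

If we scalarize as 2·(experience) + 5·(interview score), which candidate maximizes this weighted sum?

Opt1: 2·15 + 5·5.0 = 55.0
Opt2: 2·14 + 5·9.1 = 73.5
Opt3: 2·2 + 5·7.0 = 39.0
Opt4: 2·1 + 5·4.5 = 24.5
Opt5: 2·15 + 5·5.8 = 59.0
Opt6: 2·9 + 5·8.5 = 60.5
Opt7: 2·9 + 5·9.7 = 66.5
Opt8: 2·3 + 5·6.8 = 40.0
Highest: Opt2 at 73.5.

Opt2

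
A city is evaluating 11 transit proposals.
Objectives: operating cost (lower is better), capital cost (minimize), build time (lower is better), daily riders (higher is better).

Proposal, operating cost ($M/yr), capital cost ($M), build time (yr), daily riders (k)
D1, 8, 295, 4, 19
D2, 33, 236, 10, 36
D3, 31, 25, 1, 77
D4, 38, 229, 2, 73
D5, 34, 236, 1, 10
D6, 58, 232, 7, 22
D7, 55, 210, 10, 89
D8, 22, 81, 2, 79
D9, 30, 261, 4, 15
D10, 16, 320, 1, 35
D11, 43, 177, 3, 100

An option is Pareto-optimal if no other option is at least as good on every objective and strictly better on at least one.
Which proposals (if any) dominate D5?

D3: operating cost 31≤34, capital cost 25≤236, build time 1≤1, daily riders 77≥10 — dominates D5.
Others (D1, D2, D4, D6, D7, D8, D9, D10, D11) are each worse than D5 on at least one objective.

D3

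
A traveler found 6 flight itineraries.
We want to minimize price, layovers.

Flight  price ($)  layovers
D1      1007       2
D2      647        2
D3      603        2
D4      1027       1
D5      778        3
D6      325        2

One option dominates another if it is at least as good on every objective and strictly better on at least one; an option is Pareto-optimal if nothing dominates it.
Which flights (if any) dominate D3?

D6

D6: price 325≤603, layovers 2≤2 — dominates D3.
Others (D1, D2, D4, D5) are each worse than D3 on at least one objective.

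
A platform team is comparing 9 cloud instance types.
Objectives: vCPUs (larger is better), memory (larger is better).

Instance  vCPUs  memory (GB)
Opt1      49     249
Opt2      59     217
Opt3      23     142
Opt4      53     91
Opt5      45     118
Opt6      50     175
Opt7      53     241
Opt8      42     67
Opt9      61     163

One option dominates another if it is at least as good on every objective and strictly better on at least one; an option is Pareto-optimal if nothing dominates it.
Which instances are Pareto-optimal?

Opt1: not dominated (best memory).
Opt2: not dominated.
Opt3: dominated by Opt1 (vCPUs 49≥23, memory 249≥142).
Opt4: dominated by Opt2 (vCPUs 59≥53, memory 217≥91).
Opt5: dominated by Opt1 (vCPUs 49≥45, memory 249≥118).
Opt6: dominated by Opt2 (vCPUs 59≥50, memory 217≥175).
Opt7: not dominated.
Opt8: dominated by Opt1 (vCPUs 49≥42, memory 249≥67).
Opt9: not dominated (best vCPUs).

Opt1, Opt2, Opt7, Opt9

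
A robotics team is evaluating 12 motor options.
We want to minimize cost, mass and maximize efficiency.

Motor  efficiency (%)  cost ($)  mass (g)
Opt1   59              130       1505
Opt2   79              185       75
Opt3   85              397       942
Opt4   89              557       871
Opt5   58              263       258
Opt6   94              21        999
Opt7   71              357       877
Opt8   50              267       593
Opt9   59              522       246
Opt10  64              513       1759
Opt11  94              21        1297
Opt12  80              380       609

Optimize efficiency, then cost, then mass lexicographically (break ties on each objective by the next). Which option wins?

First maximize efficiency: best is 94, kept {Opt6, Opt11}.
Then minimize cost: best is 21, kept {Opt6, Opt11}.
Then minimize mass: best is 999, kept {Opt6}.

Opt6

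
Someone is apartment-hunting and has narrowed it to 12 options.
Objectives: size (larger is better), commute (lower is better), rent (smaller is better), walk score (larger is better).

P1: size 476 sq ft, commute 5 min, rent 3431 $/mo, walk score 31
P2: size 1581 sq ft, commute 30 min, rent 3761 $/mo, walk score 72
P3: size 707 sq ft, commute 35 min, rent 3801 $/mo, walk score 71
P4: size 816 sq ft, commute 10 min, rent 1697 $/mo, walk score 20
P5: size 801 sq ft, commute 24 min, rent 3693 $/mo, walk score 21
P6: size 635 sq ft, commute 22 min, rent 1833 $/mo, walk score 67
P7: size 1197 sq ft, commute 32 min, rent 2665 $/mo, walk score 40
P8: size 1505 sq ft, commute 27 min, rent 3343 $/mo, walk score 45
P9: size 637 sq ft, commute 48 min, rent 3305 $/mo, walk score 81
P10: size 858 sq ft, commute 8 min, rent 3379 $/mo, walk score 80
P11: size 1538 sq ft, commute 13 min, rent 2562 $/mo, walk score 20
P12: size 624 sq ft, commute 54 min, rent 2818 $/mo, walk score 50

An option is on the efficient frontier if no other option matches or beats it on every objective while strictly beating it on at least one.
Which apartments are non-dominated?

P1: not dominated (best commute).
P2: not dominated (best size).
P3: dominated by P2 (size 1581≥707, commute 30≤35, rent 3761≤3801, walk score 72≥71).
P4: not dominated (best rent).
P5: dominated by P10 (size 858≥801, commute 8≤24, rent 3379≤3693, walk score 80≥21).
P6: not dominated.
P7: not dominated.
P8: not dominated.
P9: not dominated (best walk score).
P10: not dominated.
P11: not dominated.
P12: dominated by P6 (size 635≥624, commute 22≤54, rent 1833≤2818, walk score 67≥50).

P1, P2, P4, P6, P7, P8, P9, P10, P11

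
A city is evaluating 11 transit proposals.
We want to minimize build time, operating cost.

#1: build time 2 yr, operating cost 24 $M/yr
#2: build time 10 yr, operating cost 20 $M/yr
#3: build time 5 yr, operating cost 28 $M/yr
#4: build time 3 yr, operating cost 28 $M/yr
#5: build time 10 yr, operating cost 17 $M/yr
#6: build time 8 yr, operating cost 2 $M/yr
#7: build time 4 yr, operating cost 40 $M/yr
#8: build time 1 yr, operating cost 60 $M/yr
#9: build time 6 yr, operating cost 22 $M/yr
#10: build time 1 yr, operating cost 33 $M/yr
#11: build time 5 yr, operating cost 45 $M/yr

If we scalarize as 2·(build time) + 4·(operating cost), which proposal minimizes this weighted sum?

#1: 2·2 + 4·24 = 100
#2: 2·10 + 4·20 = 100
#3: 2·5 + 4·28 = 122
#4: 2·3 + 4·28 = 118
#5: 2·10 + 4·17 = 88
#6: 2·8 + 4·2 = 24
#7: 2·4 + 4·40 = 168
#8: 2·1 + 4·60 = 242
#9: 2·6 + 4·22 = 100
#10: 2·1 + 4·33 = 134
#11: 2·5 + 4·45 = 190
Lowest: #6 at 24.

#6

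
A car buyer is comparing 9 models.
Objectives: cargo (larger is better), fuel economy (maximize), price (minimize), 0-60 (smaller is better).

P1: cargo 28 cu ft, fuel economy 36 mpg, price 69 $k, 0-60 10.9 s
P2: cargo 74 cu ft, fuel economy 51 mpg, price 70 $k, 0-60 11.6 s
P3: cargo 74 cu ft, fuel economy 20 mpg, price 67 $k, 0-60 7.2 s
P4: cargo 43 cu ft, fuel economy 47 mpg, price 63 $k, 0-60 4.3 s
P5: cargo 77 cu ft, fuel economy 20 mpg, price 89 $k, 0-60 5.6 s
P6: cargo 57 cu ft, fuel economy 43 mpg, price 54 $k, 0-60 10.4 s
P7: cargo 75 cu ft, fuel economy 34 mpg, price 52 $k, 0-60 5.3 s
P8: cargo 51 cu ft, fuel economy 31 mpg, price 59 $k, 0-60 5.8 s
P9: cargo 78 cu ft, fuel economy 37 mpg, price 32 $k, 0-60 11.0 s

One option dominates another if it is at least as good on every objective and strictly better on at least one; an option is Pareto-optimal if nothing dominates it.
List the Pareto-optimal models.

P1: dominated by P4 (cargo 43≥28, fuel economy 47≥36, price 63≤69, 0-60 4.3≤10.9).
P2: not dominated (best fuel economy).
P3: dominated by P7 (cargo 75≥74, fuel economy 34≥20, price 52≤67, 0-60 5.3≤7.2).
P4: not dominated (best 0-60).
P5: not dominated.
P6: not dominated.
P7: not dominated.
P8: dominated by P7 (cargo 75≥51, fuel economy 34≥31, price 52≤59, 0-60 5.3≤5.8).
P9: not dominated (best cargo).

P2, P4, P5, P6, P7, P9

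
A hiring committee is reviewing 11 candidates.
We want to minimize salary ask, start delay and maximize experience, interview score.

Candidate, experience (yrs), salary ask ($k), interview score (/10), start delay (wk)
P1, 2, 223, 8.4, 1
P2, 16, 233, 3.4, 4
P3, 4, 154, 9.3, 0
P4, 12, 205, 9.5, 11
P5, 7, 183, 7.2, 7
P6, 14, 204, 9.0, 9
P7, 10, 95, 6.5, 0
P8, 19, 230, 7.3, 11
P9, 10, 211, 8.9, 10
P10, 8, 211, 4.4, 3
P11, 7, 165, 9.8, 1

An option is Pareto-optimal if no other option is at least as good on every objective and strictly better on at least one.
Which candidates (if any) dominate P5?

P11: experience 7≥7, salary ask 165≤183, interview score 9.8≥7.2, start delay 1≤7 — dominates P5.
Others (P1, P2, P3, P4, P6, P7, P8, P9, P10) are each worse than P5 on at least one objective.

P11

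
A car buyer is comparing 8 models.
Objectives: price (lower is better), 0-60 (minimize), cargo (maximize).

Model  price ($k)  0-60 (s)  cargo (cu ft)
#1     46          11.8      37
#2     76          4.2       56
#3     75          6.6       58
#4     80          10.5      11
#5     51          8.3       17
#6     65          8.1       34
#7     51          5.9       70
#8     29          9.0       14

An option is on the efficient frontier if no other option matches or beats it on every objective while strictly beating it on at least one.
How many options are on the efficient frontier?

4

#1: not dominated.
#2: not dominated (best 0-60).
#3: dominated by #7 (price 51≤75, 0-60 5.9≤6.6, cargo 70≥58).
#4: dominated by #2 (price 76≤80, 0-60 4.2≤10.5, cargo 56≥11).
#5: dominated by #7 (price 51≤51, 0-60 5.9≤8.3, cargo 70≥17).
#6: dominated by #7 (price 51≤65, 0-60 5.9≤8.1, cargo 70≥34).
#7: not dominated (best cargo).
#8: not dominated (best price).
Pareto-optimal: #1, #2, #7, #8 → 4.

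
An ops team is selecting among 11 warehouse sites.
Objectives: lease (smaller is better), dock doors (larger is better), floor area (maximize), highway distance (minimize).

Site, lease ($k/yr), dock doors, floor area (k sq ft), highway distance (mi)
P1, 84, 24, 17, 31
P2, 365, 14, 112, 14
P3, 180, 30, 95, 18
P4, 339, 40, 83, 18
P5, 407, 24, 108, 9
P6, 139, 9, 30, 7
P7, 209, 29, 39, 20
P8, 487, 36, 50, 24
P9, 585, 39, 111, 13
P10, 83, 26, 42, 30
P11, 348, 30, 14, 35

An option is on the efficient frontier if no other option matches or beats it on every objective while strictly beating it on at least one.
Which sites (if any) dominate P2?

none

P1: worse on floor area (17 vs 112).
P3: worse on floor area (95 vs 112).
P4: worse on floor area (83 vs 112).
P5: worse on lease (407 vs 365).
P6: worse on dock doors (9 vs 14).
P7: worse on floor area (39 vs 112).
P8: worse on lease (487 vs 365).
P9: worse on lease (585 vs 365).
P10: worse on floor area (42 vs 112).
P11: worse on floor area (14 vs 112).
No option dominates P2.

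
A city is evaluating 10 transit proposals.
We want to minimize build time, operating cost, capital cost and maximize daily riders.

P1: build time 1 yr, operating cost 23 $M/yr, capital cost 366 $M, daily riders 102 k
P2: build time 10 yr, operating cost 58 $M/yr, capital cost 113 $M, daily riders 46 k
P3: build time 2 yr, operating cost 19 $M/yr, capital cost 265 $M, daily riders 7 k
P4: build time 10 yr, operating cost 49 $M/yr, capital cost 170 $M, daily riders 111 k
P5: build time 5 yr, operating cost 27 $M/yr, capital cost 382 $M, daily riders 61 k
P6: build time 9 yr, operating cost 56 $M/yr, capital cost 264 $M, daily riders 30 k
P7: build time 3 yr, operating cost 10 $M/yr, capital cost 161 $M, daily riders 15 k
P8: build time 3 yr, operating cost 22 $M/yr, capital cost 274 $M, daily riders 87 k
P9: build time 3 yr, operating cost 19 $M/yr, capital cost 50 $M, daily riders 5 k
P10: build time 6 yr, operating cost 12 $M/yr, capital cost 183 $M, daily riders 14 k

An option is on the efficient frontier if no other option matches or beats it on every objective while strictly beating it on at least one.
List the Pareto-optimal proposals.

P1: not dominated (best build time).
P2: not dominated.
P3: not dominated.
P4: not dominated (best daily riders).
P5: dominated by P1 (build time 1≤5, operating cost 23≤27, capital cost 366≤382, daily riders 102≥61).
P6: not dominated.
P7: not dominated (best operating cost).
P8: not dominated.
P9: not dominated (best capital cost).
P10: dominated by P7 (build time 3≤6, operating cost 10≤12, capital cost 161≤183, daily riders 15≥14).

P1, P2, P3, P4, P6, P7, P8, P9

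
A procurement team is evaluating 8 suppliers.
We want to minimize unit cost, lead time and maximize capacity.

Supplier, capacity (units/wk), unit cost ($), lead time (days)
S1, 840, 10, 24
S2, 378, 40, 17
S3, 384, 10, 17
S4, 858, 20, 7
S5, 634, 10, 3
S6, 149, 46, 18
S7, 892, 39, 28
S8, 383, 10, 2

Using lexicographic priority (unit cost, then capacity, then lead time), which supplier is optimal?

First minimize unit cost: best is 10, kept {S1, S3, S5, S8}.
Then maximize capacity: best is 840, kept {S1}.

S1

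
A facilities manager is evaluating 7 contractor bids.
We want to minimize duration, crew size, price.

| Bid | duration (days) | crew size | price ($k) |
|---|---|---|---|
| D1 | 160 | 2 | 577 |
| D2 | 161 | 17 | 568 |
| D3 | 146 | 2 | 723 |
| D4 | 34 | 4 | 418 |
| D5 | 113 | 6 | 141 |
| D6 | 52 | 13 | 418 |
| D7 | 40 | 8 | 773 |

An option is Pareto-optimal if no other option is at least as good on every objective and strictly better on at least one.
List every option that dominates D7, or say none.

D4

D4: duration 34≤40, crew size 4≤8, price 418≤773 — dominates D7.
Others (D1, D2, D3, D5, D6) are each worse than D7 on at least one objective.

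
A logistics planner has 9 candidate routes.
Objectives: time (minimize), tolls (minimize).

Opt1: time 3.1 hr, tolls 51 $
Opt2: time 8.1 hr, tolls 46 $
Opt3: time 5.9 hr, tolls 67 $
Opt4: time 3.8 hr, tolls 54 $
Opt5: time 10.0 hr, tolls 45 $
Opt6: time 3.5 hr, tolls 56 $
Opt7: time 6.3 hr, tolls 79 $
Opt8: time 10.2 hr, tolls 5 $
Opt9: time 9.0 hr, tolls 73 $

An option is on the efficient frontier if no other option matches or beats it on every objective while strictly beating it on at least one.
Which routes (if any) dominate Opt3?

Opt1: time 3.1≤5.9, tolls 51≤67 — dominates Opt3.
Opt4: time 3.8≤5.9, tolls 54≤67 — dominates Opt3.
Opt6: time 3.5≤5.9, tolls 56≤67 — dominates Opt3.
Others (Opt2, Opt5, Opt7, Opt8, Opt9) are each worse than Opt3 on at least one objective.

Opt1, Opt4, Opt6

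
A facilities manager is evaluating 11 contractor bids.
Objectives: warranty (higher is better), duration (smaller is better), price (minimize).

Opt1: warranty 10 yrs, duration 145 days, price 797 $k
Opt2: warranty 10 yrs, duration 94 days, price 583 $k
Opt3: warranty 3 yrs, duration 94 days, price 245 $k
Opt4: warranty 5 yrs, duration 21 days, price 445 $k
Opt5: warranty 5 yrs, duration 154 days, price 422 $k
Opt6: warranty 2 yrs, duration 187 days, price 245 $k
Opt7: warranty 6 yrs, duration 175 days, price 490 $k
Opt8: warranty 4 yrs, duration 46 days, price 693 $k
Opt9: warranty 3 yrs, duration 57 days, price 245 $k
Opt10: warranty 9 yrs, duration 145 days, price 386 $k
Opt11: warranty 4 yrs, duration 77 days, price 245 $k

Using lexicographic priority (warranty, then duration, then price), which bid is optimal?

First maximize warranty: best is 10, kept {Opt1, Opt2}.
Then minimize duration: best is 94, kept {Opt2}.

Opt2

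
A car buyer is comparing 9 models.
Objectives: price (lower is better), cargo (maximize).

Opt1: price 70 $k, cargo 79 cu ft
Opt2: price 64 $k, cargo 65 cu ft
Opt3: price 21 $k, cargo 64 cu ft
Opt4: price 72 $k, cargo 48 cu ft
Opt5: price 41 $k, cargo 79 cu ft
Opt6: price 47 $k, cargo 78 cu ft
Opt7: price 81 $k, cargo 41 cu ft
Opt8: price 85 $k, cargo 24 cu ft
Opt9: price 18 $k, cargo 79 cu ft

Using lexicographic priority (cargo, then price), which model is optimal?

Opt9

First maximize cargo: best is 79, kept {Opt1, Opt5, Opt9}.
Then minimize price: best is 18, kept {Opt9}.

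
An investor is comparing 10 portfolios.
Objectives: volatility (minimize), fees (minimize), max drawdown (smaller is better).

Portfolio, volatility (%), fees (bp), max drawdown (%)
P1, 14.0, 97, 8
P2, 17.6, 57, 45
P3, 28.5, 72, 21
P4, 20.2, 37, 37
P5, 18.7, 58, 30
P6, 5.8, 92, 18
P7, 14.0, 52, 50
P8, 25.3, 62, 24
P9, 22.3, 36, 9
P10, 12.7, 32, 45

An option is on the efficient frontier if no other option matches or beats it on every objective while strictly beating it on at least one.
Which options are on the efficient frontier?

P1: not dominated (best max drawdown).
P2: dominated by P10 (volatility 12.7≤17.6, fees 32≤57, max drawdown 45≤45).
P3: dominated by P9 (volatility 22.3≤28.5, fees 36≤72, max drawdown 9≤21).
P4: not dominated.
P5: not dominated.
P6: not dominated (best volatility).
P7: dominated by P10 (volatility 12.7≤14.0, fees 32≤52, max drawdown 45≤50).
P8: dominated by P9 (volatility 22.3≤25.3, fees 36≤62, max drawdown 9≤24).
P9: not dominated.
P10: not dominated (best fees).

P1, P4, P5, P6, P9, P10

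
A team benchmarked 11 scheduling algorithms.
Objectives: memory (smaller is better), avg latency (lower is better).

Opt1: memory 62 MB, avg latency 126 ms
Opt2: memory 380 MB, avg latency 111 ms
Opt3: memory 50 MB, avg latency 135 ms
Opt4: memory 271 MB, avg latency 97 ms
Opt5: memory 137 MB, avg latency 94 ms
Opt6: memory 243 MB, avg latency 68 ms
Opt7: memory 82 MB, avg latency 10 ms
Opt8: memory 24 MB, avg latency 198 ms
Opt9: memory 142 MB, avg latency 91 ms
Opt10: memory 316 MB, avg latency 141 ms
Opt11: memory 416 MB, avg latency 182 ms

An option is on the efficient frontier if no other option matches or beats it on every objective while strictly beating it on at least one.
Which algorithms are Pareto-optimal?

Opt1, Opt3, Opt7, Opt8

Opt1: not dominated.
Opt2: dominated by Opt4 (memory 271≤380, avg latency 97≤111).
Opt3: not dominated.
Opt4: dominated by Opt5 (memory 137≤271, avg latency 94≤97).
Opt5: dominated by Opt7 (memory 82≤137, avg latency 10≤94).
Opt6: dominated by Opt7 (memory 82≤243, avg latency 10≤68).
Opt7: not dominated (best avg latency).
Opt8: not dominated (best memory).
Opt9: dominated by Opt7 (memory 82≤142, avg latency 10≤91).
Opt10: dominated by Opt1 (memory 62≤316, avg latency 126≤141).
Opt11: dominated by Opt1 (memory 62≤416, avg latency 126≤182).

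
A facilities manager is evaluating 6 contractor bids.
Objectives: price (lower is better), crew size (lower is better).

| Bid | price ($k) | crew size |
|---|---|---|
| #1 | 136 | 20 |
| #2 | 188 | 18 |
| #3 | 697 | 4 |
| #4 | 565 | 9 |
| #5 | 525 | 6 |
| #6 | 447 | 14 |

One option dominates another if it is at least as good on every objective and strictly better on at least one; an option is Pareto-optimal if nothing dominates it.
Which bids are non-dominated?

#1: not dominated (best price).
#2: not dominated.
#3: not dominated (best crew size).
#4: dominated by #5 (price 525≤565, crew size 6≤9).
#5: not dominated.
#6: not dominated.

#1, #2, #3, #5, #6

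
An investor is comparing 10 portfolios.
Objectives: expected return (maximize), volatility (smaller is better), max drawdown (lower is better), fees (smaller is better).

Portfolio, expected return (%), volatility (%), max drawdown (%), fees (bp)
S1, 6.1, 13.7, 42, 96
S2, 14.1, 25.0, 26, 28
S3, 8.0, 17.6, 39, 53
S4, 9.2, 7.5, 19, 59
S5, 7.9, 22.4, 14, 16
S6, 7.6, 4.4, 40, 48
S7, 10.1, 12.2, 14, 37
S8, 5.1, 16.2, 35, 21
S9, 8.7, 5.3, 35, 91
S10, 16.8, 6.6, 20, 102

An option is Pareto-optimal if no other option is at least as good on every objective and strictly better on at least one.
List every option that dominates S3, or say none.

S7

S7: expected return 10.1≥8.0, volatility 12.2≤17.6, max drawdown 14≤39, fees 37≤53 — dominates S3.
Others (S1, S2, S4, S5, S6, S8, S9, S10) are each worse than S3 on at least one objective.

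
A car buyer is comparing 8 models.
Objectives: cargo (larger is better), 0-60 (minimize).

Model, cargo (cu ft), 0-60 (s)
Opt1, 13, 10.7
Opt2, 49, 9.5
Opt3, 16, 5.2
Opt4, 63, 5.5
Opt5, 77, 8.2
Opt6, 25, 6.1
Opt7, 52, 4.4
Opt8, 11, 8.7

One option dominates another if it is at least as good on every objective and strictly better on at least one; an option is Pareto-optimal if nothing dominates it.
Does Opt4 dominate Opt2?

Opt4 vs Opt2: cargo 63≥49, 0-60 5.5≤9.5 — Opt4 is at least as good on every objective with at least one strict improvement.

Yes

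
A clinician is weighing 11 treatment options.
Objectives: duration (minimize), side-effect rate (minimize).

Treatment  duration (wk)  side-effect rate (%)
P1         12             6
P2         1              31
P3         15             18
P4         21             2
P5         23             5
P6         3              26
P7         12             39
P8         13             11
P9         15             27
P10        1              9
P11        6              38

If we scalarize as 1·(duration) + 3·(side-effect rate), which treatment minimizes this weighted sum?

P1: 1·12 + 3·6 = 30
P2: 1·1 + 3·31 = 94
P3: 1·15 + 3·18 = 69
P4: 1·21 + 3·2 = 27
P5: 1·23 + 3·5 = 38
P6: 1·3 + 3·26 = 81
P7: 1·12 + 3·39 = 129
P8: 1·13 + 3·11 = 46
P9: 1·15 + 3·27 = 96
P10: 1·1 + 3·9 = 28
P11: 1·6 + 3·38 = 120
Lowest: P4 at 27.

P4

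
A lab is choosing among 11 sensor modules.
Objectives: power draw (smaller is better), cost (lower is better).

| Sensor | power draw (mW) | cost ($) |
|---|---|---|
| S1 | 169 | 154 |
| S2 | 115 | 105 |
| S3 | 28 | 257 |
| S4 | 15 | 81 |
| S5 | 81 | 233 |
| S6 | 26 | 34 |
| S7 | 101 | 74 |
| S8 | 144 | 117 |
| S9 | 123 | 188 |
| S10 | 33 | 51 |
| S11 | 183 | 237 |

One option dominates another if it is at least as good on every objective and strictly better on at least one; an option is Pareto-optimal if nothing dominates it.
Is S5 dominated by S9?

S9 vs S5: S9 is worse on power draw (123 vs 81), so it does not dominate S5.

No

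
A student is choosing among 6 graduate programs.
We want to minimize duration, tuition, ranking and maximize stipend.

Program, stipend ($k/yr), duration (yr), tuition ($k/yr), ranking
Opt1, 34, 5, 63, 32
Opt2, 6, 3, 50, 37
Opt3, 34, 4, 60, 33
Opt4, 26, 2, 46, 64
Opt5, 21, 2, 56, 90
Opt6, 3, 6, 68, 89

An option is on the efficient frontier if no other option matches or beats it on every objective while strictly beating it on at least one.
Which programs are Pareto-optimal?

Opt1: not dominated (best ranking).
Opt2: not dominated.
Opt3: not dominated.
Opt4: not dominated (best tuition).
Opt5: dominated by Opt4 (stipend 26≥21, duration 2≤2, tuition 46≤56, ranking 64≤90).
Opt6: dominated by Opt1 (stipend 34≥3, duration 5≤6, tuition 63≤68, ranking 32≤89).

Opt1, Opt2, Opt3, Opt4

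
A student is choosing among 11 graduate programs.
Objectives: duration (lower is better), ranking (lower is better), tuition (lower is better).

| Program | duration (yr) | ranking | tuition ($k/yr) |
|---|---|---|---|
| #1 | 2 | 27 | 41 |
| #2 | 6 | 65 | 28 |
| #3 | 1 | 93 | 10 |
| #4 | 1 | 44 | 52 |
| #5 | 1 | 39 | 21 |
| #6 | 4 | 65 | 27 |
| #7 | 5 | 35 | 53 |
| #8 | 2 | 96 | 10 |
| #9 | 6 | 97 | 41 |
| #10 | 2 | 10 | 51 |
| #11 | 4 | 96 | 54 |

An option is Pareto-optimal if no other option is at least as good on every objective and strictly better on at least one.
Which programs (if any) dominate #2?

#5: duration 1≤6, ranking 39≤65, tuition 21≤28 — dominates #2.
#6: duration 4≤6, ranking 65≤65, tuition 27≤28 — dominates #2.
Others (#1, #3, #4, #7, #8, #9, #10, #11) are each worse than #2 on at least one objective.

#5, #6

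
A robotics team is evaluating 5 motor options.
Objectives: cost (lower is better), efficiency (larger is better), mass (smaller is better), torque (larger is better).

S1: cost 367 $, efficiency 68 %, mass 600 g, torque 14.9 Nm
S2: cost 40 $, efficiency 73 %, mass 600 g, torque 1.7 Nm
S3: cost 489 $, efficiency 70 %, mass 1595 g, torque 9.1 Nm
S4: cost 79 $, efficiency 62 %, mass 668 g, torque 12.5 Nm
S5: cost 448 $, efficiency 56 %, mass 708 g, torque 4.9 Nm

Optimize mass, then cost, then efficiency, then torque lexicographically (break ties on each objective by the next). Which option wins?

First minimize mass: best is 600, kept {S1, S2}.
Then minimize cost: best is 40, kept {S2}.

S2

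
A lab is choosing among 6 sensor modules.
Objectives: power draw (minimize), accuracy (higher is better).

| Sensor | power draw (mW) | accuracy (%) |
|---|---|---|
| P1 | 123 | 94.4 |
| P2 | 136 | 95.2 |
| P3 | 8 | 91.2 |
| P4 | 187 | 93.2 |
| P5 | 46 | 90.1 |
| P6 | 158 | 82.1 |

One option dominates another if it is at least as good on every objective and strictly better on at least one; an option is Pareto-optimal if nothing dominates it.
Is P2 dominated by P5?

No

P5 vs P2: P5 is worse on accuracy (90.1 vs 95.2), so it does not dominate P2.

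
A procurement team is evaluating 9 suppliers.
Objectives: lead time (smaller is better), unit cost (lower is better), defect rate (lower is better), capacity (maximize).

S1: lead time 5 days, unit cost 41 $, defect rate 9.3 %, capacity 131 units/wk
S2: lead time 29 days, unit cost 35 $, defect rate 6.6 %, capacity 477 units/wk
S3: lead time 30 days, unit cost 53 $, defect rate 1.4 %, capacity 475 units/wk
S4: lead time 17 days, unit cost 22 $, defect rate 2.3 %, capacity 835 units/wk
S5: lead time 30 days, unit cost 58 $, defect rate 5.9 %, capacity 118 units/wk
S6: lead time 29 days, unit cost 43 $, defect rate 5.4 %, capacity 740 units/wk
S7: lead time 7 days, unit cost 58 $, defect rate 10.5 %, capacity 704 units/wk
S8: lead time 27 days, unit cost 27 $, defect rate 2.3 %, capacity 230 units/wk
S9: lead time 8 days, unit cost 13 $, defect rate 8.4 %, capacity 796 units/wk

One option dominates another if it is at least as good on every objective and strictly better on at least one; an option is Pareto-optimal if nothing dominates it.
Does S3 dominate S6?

No

S3 vs S6: S3 is worse on lead time (30 vs 29), so it does not dominate S6.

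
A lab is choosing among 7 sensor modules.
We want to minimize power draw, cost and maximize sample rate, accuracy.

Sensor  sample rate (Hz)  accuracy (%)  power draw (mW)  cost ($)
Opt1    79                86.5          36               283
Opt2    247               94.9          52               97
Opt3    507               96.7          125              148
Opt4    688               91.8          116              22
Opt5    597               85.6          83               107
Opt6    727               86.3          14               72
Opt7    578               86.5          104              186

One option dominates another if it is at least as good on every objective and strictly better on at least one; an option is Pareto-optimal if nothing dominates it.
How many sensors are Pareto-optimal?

6

Opt1: not dominated.
Opt2: not dominated.
Opt3: not dominated (best accuracy).
Opt4: not dominated (best cost).
Opt5: dominated by Opt6 (sample rate 727≥597, accuracy 86.3≥85.6, power draw 14≤83, cost 72≤107).
Opt6: not dominated (best sample rate).
Opt7: not dominated.
Pareto-optimal: Opt1, Opt2, Opt3, Opt4, Opt6, Opt7 → 6.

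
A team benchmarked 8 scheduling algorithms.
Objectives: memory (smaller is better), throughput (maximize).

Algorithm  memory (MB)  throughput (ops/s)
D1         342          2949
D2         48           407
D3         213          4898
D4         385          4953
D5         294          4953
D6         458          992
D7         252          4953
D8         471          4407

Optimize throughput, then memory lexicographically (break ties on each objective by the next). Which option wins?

D7

First maximize throughput: best is 4953, kept {D4, D5, D7}.
Then minimize memory: best is 252, kept {D7}.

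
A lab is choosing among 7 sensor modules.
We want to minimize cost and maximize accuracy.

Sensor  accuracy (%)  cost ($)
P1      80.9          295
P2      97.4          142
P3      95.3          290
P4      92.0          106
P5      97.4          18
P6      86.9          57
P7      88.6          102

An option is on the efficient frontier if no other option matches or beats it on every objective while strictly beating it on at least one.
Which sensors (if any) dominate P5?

P1: worse on accuracy (80.9 vs 97.4).
P2: worse on cost (142 vs 18).
P3: worse on accuracy (95.3 vs 97.4).
P4: worse on accuracy (92.0 vs 97.4).
P6: worse on accuracy (86.9 vs 97.4).
P7: worse on accuracy (88.6 vs 97.4).
No option dominates P5.

none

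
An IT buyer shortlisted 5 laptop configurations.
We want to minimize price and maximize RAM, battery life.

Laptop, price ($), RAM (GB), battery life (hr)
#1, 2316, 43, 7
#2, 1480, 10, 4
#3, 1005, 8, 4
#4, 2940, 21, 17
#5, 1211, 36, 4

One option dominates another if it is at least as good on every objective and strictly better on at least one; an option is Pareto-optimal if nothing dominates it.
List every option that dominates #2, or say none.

#5

#5: price 1211≤1480, RAM 36≥10, battery life 4≥4 — dominates #2.
Others (#1, #3, #4) are each worse than #2 on at least one objective.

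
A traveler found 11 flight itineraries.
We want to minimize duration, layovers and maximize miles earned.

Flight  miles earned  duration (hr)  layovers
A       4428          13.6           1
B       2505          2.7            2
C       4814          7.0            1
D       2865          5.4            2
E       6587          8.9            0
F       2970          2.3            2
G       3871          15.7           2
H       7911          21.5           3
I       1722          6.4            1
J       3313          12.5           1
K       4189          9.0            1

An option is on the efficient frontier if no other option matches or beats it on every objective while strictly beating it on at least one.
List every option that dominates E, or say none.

none

A: worse on miles earned (4428 vs 6587).
B: worse on miles earned (2505 vs 6587).
C: worse on miles earned (4814 vs 6587).
D: worse on miles earned (2865 vs 6587).
F: worse on miles earned (2970 vs 6587).
G: worse on miles earned (3871 vs 6587).
H: worse on duration (21.5 vs 8.9).
I: worse on miles earned (1722 vs 6587).
J: worse on miles earned (3313 vs 6587).
K: worse on miles earned (4189 vs 6587).
No option dominates E.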